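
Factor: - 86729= - 86729^1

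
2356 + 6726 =9082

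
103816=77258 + 26558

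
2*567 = 1134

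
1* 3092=3092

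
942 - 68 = 874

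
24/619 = 24/619=0.04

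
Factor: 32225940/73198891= 2^2*3^2*5^1*179033^1*73198891^ ( - 1) 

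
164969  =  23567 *7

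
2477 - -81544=84021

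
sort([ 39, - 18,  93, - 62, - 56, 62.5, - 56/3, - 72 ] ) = [  -  72, - 62, - 56, - 56/3, -18,39, 62.5,93] 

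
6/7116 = 1/1186 = 0.00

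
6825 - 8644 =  - 1819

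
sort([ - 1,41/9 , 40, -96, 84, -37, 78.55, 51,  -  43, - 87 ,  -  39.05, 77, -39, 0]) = [-96, - 87,-43, - 39.05, - 39, - 37, - 1, 0, 41/9, 40, 51, 77, 78.55, 84 ]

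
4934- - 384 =5318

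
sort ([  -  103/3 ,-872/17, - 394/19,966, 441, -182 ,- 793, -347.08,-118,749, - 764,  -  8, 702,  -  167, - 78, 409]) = [ - 793 , - 764, - 347.08, - 182, - 167, - 118,  -  78, - 872/17, - 103/3, - 394/19, -8,409, 441, 702, 749, 966 ] 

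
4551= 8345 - 3794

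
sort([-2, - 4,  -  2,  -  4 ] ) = [ - 4  , - 4, - 2 , -2 ] 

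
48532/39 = 1244 + 16/39 = 1244.41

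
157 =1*157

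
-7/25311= - 7/25311=- 0.00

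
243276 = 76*3201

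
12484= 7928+4556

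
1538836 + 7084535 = 8623371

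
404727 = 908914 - 504187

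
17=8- - 9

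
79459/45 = 1765 + 34/45 = 1765.76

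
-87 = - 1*87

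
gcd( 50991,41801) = 1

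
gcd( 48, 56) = 8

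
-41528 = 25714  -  67242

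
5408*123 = 665184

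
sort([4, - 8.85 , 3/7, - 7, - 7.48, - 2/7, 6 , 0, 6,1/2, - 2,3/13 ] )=[ - 8.85, - 7.48, - 7, - 2,  -  2/7, 0,  3/13,3/7,  1/2, 4,6, 6 ]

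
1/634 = 1/634 = 0.00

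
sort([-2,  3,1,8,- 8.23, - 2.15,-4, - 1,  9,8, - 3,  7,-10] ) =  [-10 ,-8.23, - 4,-3,  -  2.15, - 2,-1,1,3,7 , 8, 8,9] 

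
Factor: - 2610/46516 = -2^ ( - 1 ) * 3^2*5^1*401^( - 1) = - 45/802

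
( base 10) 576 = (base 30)j6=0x240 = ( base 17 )1gf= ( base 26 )M4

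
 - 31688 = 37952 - 69640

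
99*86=8514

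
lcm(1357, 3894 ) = 89562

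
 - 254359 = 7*(-36337)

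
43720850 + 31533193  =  75254043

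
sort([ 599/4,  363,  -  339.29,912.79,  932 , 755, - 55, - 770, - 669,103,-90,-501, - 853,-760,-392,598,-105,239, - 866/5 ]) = [ - 853,  -  770, - 760 ,-669, - 501, - 392, - 339.29, - 866/5,-105, - 90,-55,103, 599/4,239, 363,598,  755, 912.79 , 932 ]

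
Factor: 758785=5^1 *29^1 * 5233^1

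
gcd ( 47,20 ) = 1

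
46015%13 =8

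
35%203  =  35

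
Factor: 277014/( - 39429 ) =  - 2^1*3^( - 1 )*13^(-1 )*137^1 = - 274/39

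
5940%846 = 18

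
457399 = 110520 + 346879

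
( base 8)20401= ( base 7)33430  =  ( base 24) eg1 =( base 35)6VE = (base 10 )8449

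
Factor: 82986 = 2^1*3^1*13831^1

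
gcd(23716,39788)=196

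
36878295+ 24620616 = 61498911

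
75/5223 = 25/1741 = 0.01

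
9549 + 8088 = 17637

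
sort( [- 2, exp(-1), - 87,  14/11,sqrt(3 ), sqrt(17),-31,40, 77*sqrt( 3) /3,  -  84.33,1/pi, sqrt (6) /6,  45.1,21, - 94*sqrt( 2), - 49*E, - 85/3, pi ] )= [ - 49*E,  -  94*sqrt(2), - 87 , - 84.33, - 31, - 85/3,-2,1/pi,  exp( - 1), sqrt( 6 ) /6, 14/11 , sqrt(3), pi, sqrt( 17),21, 40, 77*sqrt(3) /3 , 45.1]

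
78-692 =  - 614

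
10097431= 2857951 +7239480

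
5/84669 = 5/84669 = 0.00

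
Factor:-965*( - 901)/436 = 869465/436 = 2^( - 2)*5^1*17^1*53^1*109^(- 1)*193^1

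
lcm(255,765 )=765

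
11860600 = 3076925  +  8783675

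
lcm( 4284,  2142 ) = 4284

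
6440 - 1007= 5433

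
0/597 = 0 = 0.00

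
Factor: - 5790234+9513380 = 3723146 = 2^1*7^1*73^1 * 3643^1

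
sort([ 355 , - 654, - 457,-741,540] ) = [ - 741 ,-654 , - 457,355, 540]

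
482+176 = 658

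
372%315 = 57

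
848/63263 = 848/63263 = 0.01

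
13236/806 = 16+170/403=16.42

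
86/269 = 86/269= 0.32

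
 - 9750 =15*( - 650)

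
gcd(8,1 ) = 1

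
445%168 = 109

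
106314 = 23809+82505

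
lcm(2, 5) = 10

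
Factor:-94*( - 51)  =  4794 = 2^1*3^1*17^1*47^1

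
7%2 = 1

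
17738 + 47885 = 65623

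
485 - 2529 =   -  2044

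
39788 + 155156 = 194944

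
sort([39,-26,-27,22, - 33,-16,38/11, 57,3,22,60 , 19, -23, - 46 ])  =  [-46, - 33,-27, - 26, - 23,-16 , 3, 38/11,19,22, 22,  39,57, 60] 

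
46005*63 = 2898315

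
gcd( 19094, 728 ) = 2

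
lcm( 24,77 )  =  1848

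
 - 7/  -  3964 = 7/3964 =0.00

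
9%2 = 1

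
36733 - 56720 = -19987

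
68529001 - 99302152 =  - 30773151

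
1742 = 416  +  1326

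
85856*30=2575680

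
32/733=32/733 = 0.04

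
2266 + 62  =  2328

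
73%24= 1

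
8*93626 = 749008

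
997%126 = 115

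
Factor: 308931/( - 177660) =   -  2^( - 2)*3^( - 2)*5^ ( - 1)*313^1 =- 313/180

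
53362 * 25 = 1334050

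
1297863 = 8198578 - 6900715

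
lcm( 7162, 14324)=14324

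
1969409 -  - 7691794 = 9661203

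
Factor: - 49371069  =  -3^1*11^1*233^1*6421^1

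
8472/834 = 10+22/139 = 10.16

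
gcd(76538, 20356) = 14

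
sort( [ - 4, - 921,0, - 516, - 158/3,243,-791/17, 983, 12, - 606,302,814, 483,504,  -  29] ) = [ - 921, - 606, - 516, - 158/3, -791/17,-29, - 4,0, 12, 243, 302, 483, 504, 814,983 ] 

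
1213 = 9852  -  8639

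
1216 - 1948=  - 732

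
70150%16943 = 2378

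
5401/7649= 5401/7649 = 0.71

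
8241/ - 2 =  - 4121 + 1/2 =- 4120.50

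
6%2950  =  6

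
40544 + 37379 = 77923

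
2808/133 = 21 + 15/133 = 21.11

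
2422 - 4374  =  -1952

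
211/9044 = 211/9044 = 0.02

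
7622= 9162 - 1540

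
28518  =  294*97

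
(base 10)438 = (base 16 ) 1b6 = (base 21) KI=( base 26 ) gm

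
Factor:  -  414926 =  - 2^1*207463^1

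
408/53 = 7 + 37/53 = 7.70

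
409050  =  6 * 68175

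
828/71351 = 828/71351 = 0.01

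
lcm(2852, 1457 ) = 134044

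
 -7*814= - 5698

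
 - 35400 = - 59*600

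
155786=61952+93834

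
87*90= 7830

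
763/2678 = 763/2678 = 0.28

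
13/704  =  13/704 = 0.02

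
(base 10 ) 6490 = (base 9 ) 8811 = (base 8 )14532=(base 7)24631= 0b1100101011010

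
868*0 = 0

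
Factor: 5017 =29^1*173^1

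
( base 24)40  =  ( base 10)96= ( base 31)33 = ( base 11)88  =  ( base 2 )1100000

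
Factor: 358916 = 2^2*53^1*1693^1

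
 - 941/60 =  -941/60 = -15.68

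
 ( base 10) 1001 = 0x3e9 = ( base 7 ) 2630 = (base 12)6B5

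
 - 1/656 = - 1/656 = - 0.00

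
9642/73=9642/73 = 132.08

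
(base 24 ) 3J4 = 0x88c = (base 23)433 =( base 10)2188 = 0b100010001100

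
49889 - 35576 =14313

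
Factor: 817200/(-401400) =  - 454/223 = - 2^1*223^( - 1)*227^1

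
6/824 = 3/412 = 0.01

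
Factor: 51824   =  2^4 * 41^1*79^1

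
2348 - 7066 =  -4718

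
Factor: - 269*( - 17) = 4573 = 17^1*269^1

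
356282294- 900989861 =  - 544707567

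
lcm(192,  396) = 6336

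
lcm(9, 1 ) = 9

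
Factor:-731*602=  - 2^1*7^1*17^1*43^2 = - 440062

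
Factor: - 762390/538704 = - 2^ (-3 )*3^( - 1) * 5^1*29^( - 1 )*197^1  =  - 985/696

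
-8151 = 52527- 60678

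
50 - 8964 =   -  8914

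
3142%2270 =872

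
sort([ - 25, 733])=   [-25, 733 ] 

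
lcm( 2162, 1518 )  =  71346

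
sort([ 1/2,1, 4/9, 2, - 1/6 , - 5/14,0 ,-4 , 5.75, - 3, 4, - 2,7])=[ - 4,  -  3, - 2,-5/14, -1/6,0,4/9, 1/2, 1,2, 4,5.75, 7 ] 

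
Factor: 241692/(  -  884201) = - 2^2*3^1*11^1*1831^1*884201^(-1) 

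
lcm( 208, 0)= 0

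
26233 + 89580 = 115813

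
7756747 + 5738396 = 13495143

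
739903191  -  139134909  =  600768282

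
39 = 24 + 15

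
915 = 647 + 268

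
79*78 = 6162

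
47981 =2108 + 45873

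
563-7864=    -7301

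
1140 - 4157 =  - 3017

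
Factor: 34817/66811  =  37/71 = 37^1*71^(  -  1) 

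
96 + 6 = 102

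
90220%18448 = 16428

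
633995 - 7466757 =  - 6832762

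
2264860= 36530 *62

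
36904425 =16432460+20471965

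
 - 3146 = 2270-5416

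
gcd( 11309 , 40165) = 1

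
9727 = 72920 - 63193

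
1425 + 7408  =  8833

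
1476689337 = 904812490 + 571876847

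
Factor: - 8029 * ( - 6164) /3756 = 12372689/939 = 3^( - 1)*7^1*23^1*31^1*37^1*67^1  *313^( - 1 )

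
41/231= 41/231 = 0.18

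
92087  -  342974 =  - 250887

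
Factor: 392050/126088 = 196025/63044 = 2^ ( - 2) * 5^2*7841^1*15761^ ( - 1) 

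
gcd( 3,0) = 3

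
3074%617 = 606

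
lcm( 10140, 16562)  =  496860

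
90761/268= 338 + 177/268= 338.66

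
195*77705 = 15152475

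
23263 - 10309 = 12954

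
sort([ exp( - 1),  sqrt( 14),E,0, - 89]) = [ - 89,  0, exp( - 1 ) , E,sqrt( 14) ] 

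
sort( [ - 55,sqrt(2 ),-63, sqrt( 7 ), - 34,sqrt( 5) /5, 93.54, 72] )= [ - 63, - 55, - 34, sqrt(  5)/5, sqrt( 2),sqrt(7), 72, 93.54]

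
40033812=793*50484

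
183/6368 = 183/6368 = 0.03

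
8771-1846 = 6925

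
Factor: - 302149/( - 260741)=13^( - 1)*31^( - 1)*467^1 = 467/403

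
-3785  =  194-3979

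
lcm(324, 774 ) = 13932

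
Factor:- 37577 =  - 53^1*709^1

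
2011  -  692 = 1319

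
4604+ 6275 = 10879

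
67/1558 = 67/1558=0.04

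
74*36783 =2721942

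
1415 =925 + 490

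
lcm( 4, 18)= 36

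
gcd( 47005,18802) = 9401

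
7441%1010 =371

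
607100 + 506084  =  1113184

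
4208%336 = 176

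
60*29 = 1740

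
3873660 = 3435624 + 438036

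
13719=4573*3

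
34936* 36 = 1257696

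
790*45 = 35550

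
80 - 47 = 33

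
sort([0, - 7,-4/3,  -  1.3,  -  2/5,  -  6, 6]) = [ - 7  , - 6,  -  4/3, - 1.3, - 2/5, 0,6]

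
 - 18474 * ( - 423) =7814502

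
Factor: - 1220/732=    - 3^(-1)*5^1= - 5/3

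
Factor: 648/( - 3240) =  - 5^( - 1)=- 1/5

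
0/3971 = 0 = 0.00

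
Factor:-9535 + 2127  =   - 7408 = - 2^4*463^1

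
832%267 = 31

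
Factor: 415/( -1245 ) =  - 1/3 = - 3^(-1 ) 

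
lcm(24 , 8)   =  24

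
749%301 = 147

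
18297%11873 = 6424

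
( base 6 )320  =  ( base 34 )3i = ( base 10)120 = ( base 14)88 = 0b1111000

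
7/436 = 7/436 = 0.02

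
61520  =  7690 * 8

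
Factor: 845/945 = 3^ ( - 3)*7^ (-1)* 13^2  =  169/189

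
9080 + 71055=80135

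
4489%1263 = 700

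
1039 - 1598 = -559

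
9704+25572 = 35276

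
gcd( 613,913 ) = 1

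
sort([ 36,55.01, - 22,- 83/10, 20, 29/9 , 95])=[-22,-83/10,29/9, 20,36,55.01,95]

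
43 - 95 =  - 52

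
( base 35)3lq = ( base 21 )a15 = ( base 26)6EG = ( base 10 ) 4436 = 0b1000101010100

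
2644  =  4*661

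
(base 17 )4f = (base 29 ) 2p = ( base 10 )83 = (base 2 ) 1010011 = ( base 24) 3b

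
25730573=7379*3487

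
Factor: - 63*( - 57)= 3591= 3^3* 7^1*19^1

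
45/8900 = 9/1780=0.01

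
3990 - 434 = 3556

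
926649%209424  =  88953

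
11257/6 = 11257/6 = 1876.17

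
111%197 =111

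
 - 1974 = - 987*2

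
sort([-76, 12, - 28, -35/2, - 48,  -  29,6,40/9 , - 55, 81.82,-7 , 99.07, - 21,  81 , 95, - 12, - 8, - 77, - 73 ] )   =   [ - 77, - 76, - 73, - 55,- 48, - 29, - 28, - 21, - 35/2, - 12, - 8,  -  7,40/9, 6, 12, 81, 81.82,95 , 99.07 ] 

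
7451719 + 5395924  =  12847643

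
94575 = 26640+67935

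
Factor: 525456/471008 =2^(-1)* 3^2*89^1 * 359^( - 1 )  =  801/718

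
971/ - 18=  -971/18 = - 53.94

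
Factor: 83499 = 3^1 *13^1*2141^1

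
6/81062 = 3/40531 = 0.00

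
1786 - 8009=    - 6223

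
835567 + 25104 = 860671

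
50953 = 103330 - 52377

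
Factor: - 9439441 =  - 11^1 *347^1*2473^1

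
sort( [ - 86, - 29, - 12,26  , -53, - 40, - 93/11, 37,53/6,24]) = [ - 86,-53, - 40, -29, - 12, - 93/11, 53/6, 24,26,37]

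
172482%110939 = 61543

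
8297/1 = 8297 = 8297.00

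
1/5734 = 1/5734=0.00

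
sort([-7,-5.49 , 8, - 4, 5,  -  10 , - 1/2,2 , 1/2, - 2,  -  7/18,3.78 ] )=[ - 10, - 7,-5.49, - 4, - 2 , - 1/2 ,-7/18,1/2, 2,3.78, 5, 8]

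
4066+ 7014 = 11080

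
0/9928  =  0 = 0.00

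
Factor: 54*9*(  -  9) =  - 2^1*3^7 = - 4374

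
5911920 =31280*189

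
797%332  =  133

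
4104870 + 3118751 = 7223621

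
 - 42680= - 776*55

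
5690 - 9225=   -  3535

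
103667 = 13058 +90609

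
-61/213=-1 + 152/213 = -0.29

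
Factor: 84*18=2^3*3^3*7^1 = 1512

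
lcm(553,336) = 26544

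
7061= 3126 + 3935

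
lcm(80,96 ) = 480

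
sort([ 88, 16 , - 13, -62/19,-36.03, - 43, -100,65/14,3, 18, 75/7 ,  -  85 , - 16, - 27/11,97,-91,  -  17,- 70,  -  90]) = [-100, - 91,- 90,-85, - 70 ,-43,-36.03 , - 17,-16, - 13,- 62/19, -27/11 , 3, 65/14,75/7, 16,18,88,97]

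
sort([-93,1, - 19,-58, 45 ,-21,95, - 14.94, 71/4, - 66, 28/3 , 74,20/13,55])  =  [ - 93,- 66, - 58, - 21,  -  19, - 14.94  ,  1 , 20/13, 28/3, 71/4,45,55, 74,  95]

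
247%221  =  26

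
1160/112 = 10 + 5/14 =10.36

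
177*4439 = 785703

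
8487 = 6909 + 1578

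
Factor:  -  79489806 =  - 2^1*3^1* 11^1*19^1*63389^1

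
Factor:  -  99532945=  - 5^1*73^1  *272693^1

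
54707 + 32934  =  87641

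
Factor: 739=739^1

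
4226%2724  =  1502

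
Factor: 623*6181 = 7^2*89^1*883^1 = 3850763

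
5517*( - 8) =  - 44136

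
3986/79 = 50 + 36/79 = 50.46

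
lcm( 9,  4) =36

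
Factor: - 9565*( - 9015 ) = 86228475 = 3^1*5^2*601^1*1913^1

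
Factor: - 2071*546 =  - 1130766 =- 2^1*3^1 *7^1*13^1*19^1*109^1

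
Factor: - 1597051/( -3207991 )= 23^2*3019^1*3207991^ ( - 1) 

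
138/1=138 = 138.00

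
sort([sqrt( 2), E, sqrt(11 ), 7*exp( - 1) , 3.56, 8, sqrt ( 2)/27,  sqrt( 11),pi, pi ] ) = [sqrt( 2 ) /27, sqrt( 2 ), 7*exp( - 1) , E , pi, pi, sqrt ( 11)  ,  sqrt( 11 ),3.56,8] 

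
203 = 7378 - 7175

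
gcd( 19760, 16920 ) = 40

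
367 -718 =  - 351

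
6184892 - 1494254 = 4690638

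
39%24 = 15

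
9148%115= 63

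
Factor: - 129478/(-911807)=2^1*13^( - 1)*41^1*1579^1*70139^(- 1)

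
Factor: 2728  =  2^3*11^1*31^1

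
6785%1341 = 80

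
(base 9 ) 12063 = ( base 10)8076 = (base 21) i6c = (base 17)1ag1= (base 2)1111110001100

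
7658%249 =188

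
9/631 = 9/631 = 0.01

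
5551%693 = 7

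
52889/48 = 1101+41/48 = 1101.85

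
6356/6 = 1059 + 1/3=1059.33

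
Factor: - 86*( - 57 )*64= 2^7*3^1*19^1*43^1 = 313728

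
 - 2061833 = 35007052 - 37068885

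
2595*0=0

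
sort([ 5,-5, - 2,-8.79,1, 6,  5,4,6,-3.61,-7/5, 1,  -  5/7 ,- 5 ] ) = [ - 8.79, - 5 ,- 5, - 3.61, - 2, - 7/5, - 5/7, 1,1,4,5,  5,6,6] 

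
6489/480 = 13 + 83/160  =  13.52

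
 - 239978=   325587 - 565565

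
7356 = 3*2452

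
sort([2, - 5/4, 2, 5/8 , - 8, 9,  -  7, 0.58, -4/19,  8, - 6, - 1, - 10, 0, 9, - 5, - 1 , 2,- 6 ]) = [ - 10, - 8, - 7, - 6 , - 6, - 5, - 5/4, - 1, - 1,  -  4/19, 0, 0.58, 5/8 , 2,2, 2, 8, 9, 9]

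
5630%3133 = 2497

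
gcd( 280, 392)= 56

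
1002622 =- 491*( - 2042 ) 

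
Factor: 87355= 5^1*17471^1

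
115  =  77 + 38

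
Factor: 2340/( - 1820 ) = -3^2*7^ (  -  1 )=-9/7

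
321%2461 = 321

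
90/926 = 45/463 = 0.10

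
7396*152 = 1124192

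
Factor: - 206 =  - 2^1*103^1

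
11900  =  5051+6849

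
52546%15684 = 5494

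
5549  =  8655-3106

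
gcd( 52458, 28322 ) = 14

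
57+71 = 128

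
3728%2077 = 1651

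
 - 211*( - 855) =180405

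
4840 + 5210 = 10050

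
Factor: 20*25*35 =17500 =2^2 * 5^4*7^1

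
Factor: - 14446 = -2^1*31^1*233^1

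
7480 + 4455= 11935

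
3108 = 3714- 606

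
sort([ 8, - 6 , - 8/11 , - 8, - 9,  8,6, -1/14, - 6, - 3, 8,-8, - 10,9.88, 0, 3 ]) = [ - 10, - 9, - 8, - 8, - 6 , - 6, - 3, - 8/11, - 1/14,0, 3,6, 8,8, 8, 9.88 ]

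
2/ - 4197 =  - 1 +4195/4197 = -0.00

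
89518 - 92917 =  - 3399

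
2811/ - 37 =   -  2811/37 = -75.97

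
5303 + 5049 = 10352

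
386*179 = 69094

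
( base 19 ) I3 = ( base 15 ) 180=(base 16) 159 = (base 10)345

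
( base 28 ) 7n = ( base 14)119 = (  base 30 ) 79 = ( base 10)219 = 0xdb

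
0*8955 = 0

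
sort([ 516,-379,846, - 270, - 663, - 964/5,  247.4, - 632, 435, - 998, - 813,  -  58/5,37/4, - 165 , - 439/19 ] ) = [ - 998, - 813, -663, - 632, - 379, - 270, - 964/5, - 165, - 439/19, - 58/5 , 37/4, 247.4, 435,516, 846 ] 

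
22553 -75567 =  - 53014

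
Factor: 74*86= 6364 = 2^2* 37^1*43^1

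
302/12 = 25 + 1/6 = 25.17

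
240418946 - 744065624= -503646678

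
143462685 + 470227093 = 613689778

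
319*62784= 20028096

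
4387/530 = 4387/530 =8.28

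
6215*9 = 55935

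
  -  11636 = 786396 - 798032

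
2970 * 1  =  2970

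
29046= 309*94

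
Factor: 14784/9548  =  48/31 = 2^4*3^1*31^(-1)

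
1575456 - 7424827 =-5849371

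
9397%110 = 47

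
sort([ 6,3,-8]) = [-8,3, 6]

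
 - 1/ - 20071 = 1/20071 = 0.00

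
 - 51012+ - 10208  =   - 61220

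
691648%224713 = 17509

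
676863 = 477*1419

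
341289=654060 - 312771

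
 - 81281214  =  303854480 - 385135694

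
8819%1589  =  874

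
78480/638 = 123 + 3/319 = 123.01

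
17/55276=17/55276 = 0.00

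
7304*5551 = 40544504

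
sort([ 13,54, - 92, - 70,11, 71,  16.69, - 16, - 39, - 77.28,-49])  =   [ - 92, - 77.28, - 70, - 49, - 39 , - 16,11 , 13, 16.69,54,71]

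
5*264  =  1320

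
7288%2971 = 1346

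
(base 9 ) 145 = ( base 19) 68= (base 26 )4I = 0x7a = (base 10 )122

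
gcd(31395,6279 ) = 6279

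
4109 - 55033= - 50924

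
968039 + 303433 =1271472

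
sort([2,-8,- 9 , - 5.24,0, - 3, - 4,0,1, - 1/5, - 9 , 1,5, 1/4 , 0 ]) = [ - 9,- 9, - 8, - 5.24, - 4 , - 3, - 1/5, 0, 0, 0, 1/4, 1,1, 2, 5]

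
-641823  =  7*(  -  91689 ) 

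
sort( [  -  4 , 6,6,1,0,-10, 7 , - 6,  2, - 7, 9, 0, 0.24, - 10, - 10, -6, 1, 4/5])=[ - 10, - 10, - 10, - 7, - 6, - 6,- 4,0, 0, 0.24, 4/5, 1, 1,2, 6, 6, 7 , 9] 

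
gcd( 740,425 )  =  5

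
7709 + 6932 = 14641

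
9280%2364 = 2188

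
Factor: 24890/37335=2^1 * 3^(-1)= 2/3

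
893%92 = 65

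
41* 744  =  30504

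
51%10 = 1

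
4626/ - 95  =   - 4626/95 = - 48.69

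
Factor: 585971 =23^1*73^1 * 349^1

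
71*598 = 42458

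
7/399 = 1/57 = 0.02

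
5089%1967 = 1155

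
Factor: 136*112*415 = 6321280 =2^7*5^1* 7^1*17^1* 83^1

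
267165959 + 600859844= 868025803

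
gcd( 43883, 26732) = 1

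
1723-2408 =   -  685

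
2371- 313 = 2058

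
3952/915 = 3952/915 =4.32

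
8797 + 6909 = 15706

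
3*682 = 2046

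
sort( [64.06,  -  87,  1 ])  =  [-87, 1, 64.06] 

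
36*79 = 2844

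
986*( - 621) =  - 612306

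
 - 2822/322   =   - 9  +  38/161 = - 8.76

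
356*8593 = 3059108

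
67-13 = 54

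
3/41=3/41 = 0.07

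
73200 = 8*9150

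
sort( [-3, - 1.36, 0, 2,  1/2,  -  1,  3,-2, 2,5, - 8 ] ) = [ -8, - 3, - 2,- 1.36, - 1,0, 1/2,2, 2,3, 5]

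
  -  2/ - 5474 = 1/2737 = 0.00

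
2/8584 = 1/4292 = 0.00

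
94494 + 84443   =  178937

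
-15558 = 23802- 39360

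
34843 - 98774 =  - 63931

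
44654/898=22327/449 = 49.73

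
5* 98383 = 491915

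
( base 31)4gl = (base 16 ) 1109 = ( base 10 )4361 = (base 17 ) f19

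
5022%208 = 30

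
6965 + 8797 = 15762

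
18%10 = 8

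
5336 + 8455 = 13791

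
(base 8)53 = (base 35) 18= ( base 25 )1I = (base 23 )1k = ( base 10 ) 43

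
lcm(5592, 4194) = 16776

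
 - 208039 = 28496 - 236535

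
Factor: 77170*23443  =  2^1*5^1*7^1*17^1 * 197^1*7717^1=1809096310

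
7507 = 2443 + 5064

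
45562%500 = 62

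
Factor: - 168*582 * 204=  - 19946304 =- 2^6 * 3^3*7^1 * 17^1*97^1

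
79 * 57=4503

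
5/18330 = 1/3666 = 0.00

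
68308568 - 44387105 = 23921463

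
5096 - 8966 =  - 3870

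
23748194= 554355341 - 530607147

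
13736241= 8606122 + 5130119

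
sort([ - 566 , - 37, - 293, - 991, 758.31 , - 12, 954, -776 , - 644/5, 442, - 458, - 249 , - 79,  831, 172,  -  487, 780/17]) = [ - 991, - 776, - 566, - 487, - 458, - 293, - 249, - 644/5, - 79, - 37, - 12,780/17,172,442,758.31, 831,954 ]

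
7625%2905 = 1815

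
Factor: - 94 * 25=-2350 = -  2^1 * 5^2 * 47^1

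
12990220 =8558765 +4431455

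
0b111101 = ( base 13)49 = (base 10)61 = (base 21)2j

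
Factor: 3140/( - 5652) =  -5/9 = - 3^( - 2)*5^1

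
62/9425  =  62/9425 = 0.01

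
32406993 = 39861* 813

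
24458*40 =978320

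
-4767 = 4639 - 9406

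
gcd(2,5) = 1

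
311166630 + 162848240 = 474014870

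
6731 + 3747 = 10478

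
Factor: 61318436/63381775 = 2^2*5^( - 2 )*2535271^( - 1) * 15329609^1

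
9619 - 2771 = 6848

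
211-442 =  - 231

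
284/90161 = 284/90161 = 0.00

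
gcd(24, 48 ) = 24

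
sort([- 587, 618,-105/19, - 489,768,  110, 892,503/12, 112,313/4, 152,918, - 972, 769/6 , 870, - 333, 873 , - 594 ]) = [  -  972,  -  594,- 587, - 489, - 333,-105/19,503/12, 313/4, 110, 112,  769/6,152, 618,768,870, 873,892,918] 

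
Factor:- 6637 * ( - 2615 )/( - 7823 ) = - 17355755/7823   =  - 5^1*523^1*6637^1*7823^ (  -  1)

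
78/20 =3+9/10= 3.90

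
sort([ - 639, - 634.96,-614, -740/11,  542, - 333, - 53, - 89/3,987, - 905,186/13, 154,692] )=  [ - 905,-639, - 634.96, - 614, - 333, - 740/11, - 53, - 89/3,  186/13, 154,542, 692, 987 ] 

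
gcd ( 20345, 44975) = 5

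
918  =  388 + 530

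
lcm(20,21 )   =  420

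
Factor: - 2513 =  - 7^1 *359^1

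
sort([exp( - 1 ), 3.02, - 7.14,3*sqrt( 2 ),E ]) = [ - 7.14,exp(  -  1 ), E, 3.02,3*sqrt(2 ) ]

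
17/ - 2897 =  - 17/2897 = - 0.01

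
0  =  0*89393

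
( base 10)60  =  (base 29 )22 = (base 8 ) 74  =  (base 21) 2i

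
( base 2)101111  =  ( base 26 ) 1l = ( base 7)65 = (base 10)47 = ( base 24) 1n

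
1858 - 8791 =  - 6933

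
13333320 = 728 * 18315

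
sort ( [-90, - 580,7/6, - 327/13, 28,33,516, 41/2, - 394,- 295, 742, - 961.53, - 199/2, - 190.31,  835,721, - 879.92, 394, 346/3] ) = [ - 961.53,- 879.92, -580, - 394, - 295, - 190.31, -199/2, - 90, - 327/13,7/6,41/2,28,33, 346/3,394,  516, 721,742,835 ] 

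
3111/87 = 1037/29 = 35.76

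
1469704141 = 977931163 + 491772978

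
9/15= 3/5 = 0.60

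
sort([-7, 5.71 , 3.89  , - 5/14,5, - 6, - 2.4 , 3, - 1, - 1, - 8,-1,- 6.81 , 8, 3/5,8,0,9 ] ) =[ - 8, - 7, - 6.81,-6, - 2.4, - 1,-1 , - 1 , -5/14,0 , 3/5 , 3,3.89, 5 , 5.71 , 8,8 , 9]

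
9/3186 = 1/354 = 0.00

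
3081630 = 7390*417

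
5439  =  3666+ 1773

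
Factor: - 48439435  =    -  5^1*11^1*107^1*8231^1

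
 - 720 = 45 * (-16 ) 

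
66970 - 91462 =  - 24492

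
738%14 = 10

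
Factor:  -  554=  - 2^1*277^1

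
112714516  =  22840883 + 89873633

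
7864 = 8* 983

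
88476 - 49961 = 38515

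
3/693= 1/231 = 0.00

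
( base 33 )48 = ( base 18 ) 7E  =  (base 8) 214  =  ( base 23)62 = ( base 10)140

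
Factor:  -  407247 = -3^1 *29^1*31^1*151^1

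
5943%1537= 1332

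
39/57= 13/19 = 0.68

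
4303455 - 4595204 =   -  291749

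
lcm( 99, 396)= 396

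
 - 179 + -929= - 1108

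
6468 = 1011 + 5457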